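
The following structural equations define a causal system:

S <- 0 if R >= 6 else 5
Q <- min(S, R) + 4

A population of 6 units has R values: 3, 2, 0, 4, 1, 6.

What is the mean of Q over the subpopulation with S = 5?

Conditioning on S=5 selects the 5 unit(s) with R ∈ {3, 2, 0, 4, 1}. Their Q values: 7, 6, 4, 8, 5. Mean = 6.

6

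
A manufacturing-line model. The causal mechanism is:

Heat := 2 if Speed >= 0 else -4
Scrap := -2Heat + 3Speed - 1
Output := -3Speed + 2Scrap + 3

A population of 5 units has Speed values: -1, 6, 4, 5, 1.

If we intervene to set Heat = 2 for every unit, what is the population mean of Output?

2

The intervention sets Heat=2 in all 5 units regardless of Speed. Recomputing Output per unit gives -10, 11, 5, 8, -4; average 2.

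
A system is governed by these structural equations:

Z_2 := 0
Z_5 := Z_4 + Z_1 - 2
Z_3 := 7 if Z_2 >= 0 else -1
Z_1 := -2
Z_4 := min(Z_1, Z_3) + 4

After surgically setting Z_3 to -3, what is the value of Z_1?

-2

Under do(Z_3=-3), the mechanism Z_3 := 7 if Z_2 >= 0 else -1 is discarded; Z_3 is fixed at -3.
Z_1 is not downstream of the intervention, so its value is determined by the original equations.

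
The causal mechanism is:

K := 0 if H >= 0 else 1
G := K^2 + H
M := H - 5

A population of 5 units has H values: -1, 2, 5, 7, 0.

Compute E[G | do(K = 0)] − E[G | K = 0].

-0.9

Every unit gets K=0 under the intervention. G values become -1, 2, 5, 7, 0; E[G|do(K=0)] = 2.6.
E[G|K=0] averages over only the 4 units with K=0 (H = 2, 5, 7, 0): G = 2, 5, 7, 0, mean 3.5.
Difference = 2.6 − 3.5 = -0.9.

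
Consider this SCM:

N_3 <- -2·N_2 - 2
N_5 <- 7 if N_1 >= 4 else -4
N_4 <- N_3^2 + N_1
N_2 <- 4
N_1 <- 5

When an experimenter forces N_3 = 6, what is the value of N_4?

The intervention breaks the incoming arrows to N_3: N_3 <- -2·N_2 - 2 no longer applies, and N_3 = 6.
N_4 = N_3^2 + N_1  [with N_3=6, N_1=5]  = 41

41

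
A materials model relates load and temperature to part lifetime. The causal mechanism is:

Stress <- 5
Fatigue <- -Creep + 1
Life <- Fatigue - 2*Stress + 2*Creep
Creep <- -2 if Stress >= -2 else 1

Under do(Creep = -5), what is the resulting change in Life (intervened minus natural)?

Under do(Creep=-5), the mechanism Creep <- -2 if Stress >= -2 else 1 is discarded; Creep is fixed at -5.
Fatigue = -Creep + 1  [with Creep=-5]  = 6
Life = Fatigue - 2*Stress + 2*Creep  [with Fatigue=6, Stress=5, Creep=-5]  = -14
Without intervention: Creep = -2 if Stress >= -2 else 1  [with Stress=5]  = -2; Fatigue = -Creep + 1  [with Creep=-2]  = 3; Life = Fatigue - 2*Stress + 2*Creep  [with Fatigue=3, Stress=5, Creep=-2]  = -11.
Change = -14 − (-11) = -3.

-3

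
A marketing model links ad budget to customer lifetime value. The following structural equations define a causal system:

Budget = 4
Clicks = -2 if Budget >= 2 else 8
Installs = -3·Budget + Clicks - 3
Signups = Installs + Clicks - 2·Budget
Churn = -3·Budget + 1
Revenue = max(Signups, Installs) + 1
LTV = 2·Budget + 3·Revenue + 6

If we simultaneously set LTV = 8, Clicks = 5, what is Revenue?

-9

Under do(LTV = 8, Clicks = 5), each intervened variable's structural equation is replaced by its fixed value.
Installs = -3·Budget + Clicks - 3  [with Budget=4, Clicks=5]  = -10
Signups = Installs + Clicks - 2·Budget  [with Installs=-10, Clicks=5, Budget=4]  = -13
Revenue = max(Signups, Installs) + 1  [with Signups=-13, Installs=-10]  = -9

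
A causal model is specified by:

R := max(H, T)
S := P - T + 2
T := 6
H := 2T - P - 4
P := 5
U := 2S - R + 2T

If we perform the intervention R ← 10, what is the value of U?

The intervention breaks the incoming arrows to R: R := max(H, T) no longer applies, and R = 10.
S = P - T + 2  [with P=5, T=6]  = 1
U = 2S - R + 2T  [with S=1, R=10, T=6]  = 4

4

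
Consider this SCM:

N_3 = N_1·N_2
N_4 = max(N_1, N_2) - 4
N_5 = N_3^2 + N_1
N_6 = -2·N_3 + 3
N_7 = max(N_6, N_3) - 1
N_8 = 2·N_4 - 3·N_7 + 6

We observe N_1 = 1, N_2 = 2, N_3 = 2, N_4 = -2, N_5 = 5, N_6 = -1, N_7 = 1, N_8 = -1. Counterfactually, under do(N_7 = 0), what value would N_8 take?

2

do(N_7=0) replaces the equation N_7 = max(N_6, N_3) - 1 with the constant N_7 = 0.
N_4 = max(N_1, N_2) - 4  [with N_1=1, N_2=2]  = -2
N_8 = 2·N_4 - 3·N_7 + 6  [with N_4=-2, N_7=0]  = 2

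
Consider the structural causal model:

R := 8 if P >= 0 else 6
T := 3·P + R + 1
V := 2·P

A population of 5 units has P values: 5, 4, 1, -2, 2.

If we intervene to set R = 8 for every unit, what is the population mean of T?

15

Every unit gets R=8 under the intervention. T values become 24, 21, 12, 3, 15; E[T|do(R=8)] = 15.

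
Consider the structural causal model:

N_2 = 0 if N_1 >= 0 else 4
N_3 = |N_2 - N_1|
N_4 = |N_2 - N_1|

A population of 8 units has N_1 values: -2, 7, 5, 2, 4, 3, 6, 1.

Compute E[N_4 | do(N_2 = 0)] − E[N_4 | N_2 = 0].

-0.25

Under do(N_2=0), N_2's equation is replaced by N_2=0 for every unit. Per-unit N_4: 2, 7, 5, 2, 4, 3, 6, 1. Mean = 3.75.
Conditioning on N_2=0 selects the 7 unit(s) with N_1 ∈ {7, 5, 2, 4, 3, 6, 1}. Their N_4 values: 7, 5, 2, 4, 3, 6, 1. Mean = 4.
Difference = 3.75 − 4 = -0.25.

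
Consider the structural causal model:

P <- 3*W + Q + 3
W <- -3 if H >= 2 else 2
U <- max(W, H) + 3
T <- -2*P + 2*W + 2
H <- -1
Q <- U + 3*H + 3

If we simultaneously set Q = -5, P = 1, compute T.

The joint intervention fixes Q = -5, P = 1, removing each variable's own equation.
W = -3 if H >= 2 else 2  [with H=-1]  = 2
T = -2*P + 2*W + 2  [with P=1, W=2]  = 4

4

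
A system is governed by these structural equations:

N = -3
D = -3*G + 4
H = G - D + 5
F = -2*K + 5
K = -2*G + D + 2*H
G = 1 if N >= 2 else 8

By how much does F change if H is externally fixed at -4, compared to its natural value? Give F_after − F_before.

Under do(H=-4), the mechanism H = G - D + 5 is discarded; H is fixed at -4.
G = 1 if N >= 2 else 8  [with N=-3]  = 8
D = -3*G + 4  [with G=8]  = -20
K = -2*G + D + 2*H  [with G=8, D=-20, H=-4]  = -44
F = -2*K + 5  [with K=-44]  = 93
Without intervention: G = 1 if N >= 2 else 8  [with N=-3]  = 8; D = -3*G + 4  [with G=8]  = -20; H = G - D + 5  [with G=8, D=-20]  = 33; K = -2*G + D + 2*H  [with G=8, D=-20, H=33]  = 30; F = -2*K + 5  [with K=30]  = -55.
Change = 93 − (-55) = 148.

148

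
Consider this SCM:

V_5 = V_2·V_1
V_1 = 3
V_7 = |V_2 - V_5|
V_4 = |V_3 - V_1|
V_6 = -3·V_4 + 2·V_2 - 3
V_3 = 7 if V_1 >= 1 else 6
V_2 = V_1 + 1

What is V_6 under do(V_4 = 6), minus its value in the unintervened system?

Under do(V_4=6), the mechanism V_4 = |V_3 - V_1| is discarded; V_4 is fixed at 6.
V_2 = V_1 + 1  [with V_1=3]  = 4
V_6 = -3·V_4 + 2·V_2 - 3  [with V_4=6, V_2=4]  = -13
Without intervention: V_2 = V_1 + 1  [with V_1=3]  = 4; V_3 = 7 if V_1 >= 1 else 6  [with V_1=3]  = 7; V_4 = |V_3 - V_1|  [with V_3=7, V_1=3]  = 4; V_6 = -3·V_4 + 2·V_2 - 3  [with V_4=4, V_2=4]  = -7.
Change = -13 − (-7) = -6.

-6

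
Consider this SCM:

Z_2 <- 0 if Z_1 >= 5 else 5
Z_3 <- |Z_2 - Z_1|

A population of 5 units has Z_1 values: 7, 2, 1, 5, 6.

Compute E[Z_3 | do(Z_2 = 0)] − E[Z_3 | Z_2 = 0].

-1.8

do(Z_2=0) breaks Z_2's dependence on Z_1. With Z_2=0 fixed, Z_3 across the units is 7, 2, 1, 5, 6, mean 4.2.
E[Z_3|Z_2=0] averages over only the 3 units with Z_2=0 (Z_1 = 7, 5, 6): Z_3 = 7, 5, 6, mean 6.
Difference = 4.2 − 6 = -1.8.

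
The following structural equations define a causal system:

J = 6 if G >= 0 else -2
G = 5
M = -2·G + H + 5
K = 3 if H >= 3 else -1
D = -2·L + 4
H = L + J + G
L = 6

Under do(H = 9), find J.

Under do(H=9), the mechanism H = L + J + G is discarded; H is fixed at 9.
Since J is not a descendant of the intervened variable, it is unaffected.
J = 6 if G >= 0 else -2  [with G=5]  = 6

6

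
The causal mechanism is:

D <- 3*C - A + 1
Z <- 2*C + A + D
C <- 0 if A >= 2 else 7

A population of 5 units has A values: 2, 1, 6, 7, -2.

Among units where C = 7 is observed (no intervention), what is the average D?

22.5

Observing C=7 restricts to units where C's equation naturally yields 7: A ∈ {1, -2}. In that subpopulation D = 21, 24, mean 22.5.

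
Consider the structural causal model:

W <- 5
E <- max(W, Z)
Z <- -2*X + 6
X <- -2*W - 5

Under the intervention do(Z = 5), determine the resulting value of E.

5

The intervention breaks the incoming arrows to Z: Z <- -2*X + 6 no longer applies, and Z = 5.
E = max(W, Z)  [with W=5, Z=5]  = 5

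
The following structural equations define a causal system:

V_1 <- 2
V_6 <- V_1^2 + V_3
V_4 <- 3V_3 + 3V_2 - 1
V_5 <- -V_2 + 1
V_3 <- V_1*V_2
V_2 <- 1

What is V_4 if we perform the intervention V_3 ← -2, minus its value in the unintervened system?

-12

The intervention breaks the incoming arrows to V_3: V_3 <- V_1*V_2 no longer applies, and V_3 = -2.
V_4 = 3V_3 + 3V_2 - 1  [with V_3=-2, V_2=1]  = -4
Without intervention: V_3 = V_1*V_2  [with V_1=2, V_2=1]  = 2; V_4 = 3V_3 + 3V_2 - 1  [with V_3=2, V_2=1]  = 8.
Change = -4 − 8 = -12.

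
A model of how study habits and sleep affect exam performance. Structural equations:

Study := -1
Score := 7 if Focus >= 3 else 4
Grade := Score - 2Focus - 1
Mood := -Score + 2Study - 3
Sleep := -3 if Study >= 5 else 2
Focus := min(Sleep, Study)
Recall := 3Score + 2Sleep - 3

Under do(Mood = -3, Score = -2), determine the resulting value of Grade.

-1

Setting Mood = -3, Score = -2 by intervention discards those variables' equations.
Sleep = -3 if Study >= 5 else 2  [with Study=-1]  = 2
Focus = min(Sleep, Study)  [with Sleep=2, Study=-1]  = -1
Grade = Score - 2Focus - 1  [with Score=-2, Focus=-1]  = -1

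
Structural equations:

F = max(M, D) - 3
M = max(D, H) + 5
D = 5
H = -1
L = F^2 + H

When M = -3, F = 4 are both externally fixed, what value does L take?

15

Setting M = -3, F = 4 by intervention discards those variables' equations.
L = F^2 + H  [with F=4, H=-1]  = 15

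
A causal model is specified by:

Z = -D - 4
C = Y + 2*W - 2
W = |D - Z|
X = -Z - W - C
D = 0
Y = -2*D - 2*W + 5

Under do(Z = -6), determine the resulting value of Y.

Under do(Z=-6), the mechanism Z = -D - 4 is discarded; Z is fixed at -6.
W = |D - Z|  [with D=0, Z=-6]  = 6
Y = -2*D - 2*W + 5  [with D=0, W=6]  = -7

-7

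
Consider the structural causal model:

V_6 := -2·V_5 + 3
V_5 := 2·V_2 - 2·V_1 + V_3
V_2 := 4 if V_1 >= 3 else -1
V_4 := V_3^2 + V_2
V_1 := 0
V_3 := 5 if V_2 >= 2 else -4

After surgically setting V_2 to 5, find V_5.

do(V_2=5) replaces the equation V_2 := 4 if V_1 >= 3 else -1 with the constant V_2 = 5.
V_3 = 5 if V_2 >= 2 else -4  [with V_2=5]  = 5
V_5 = 2·V_2 - 2·V_1 + V_3  [with V_2=5, V_1=0, V_3=5]  = 15

15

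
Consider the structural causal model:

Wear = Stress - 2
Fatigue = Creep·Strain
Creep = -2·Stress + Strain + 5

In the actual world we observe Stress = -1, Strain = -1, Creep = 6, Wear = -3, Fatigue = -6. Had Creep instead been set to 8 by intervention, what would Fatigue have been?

do(Creep=8) replaces the equation Creep = -2·Stress + Strain + 5 with the constant Creep = 8.
Fatigue = Creep·Strain  [with Creep=8, Strain=-1]  = -8

-8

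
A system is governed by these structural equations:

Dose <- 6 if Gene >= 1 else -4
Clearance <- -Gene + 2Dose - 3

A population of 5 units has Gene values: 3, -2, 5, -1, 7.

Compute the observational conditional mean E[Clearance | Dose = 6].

4

Conditioning on Dose=6 selects the 3 unit(s) with Gene ∈ {3, 5, 7}. Their Clearance values: 6, 4, 2. Mean = 4.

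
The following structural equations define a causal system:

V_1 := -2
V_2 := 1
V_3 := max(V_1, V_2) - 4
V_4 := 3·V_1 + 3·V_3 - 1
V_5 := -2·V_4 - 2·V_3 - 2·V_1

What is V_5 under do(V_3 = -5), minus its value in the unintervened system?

16

do(V_3=-5) replaces the equation V_3 := max(V_1, V_2) - 4 with the constant V_3 = -5.
V_4 = 3·V_1 + 3·V_3 - 1  [with V_1=-2, V_3=-5]  = -22
V_5 = -2·V_4 - 2·V_3 - 2·V_1  [with V_4=-22, V_3=-5, V_1=-2]  = 58
Without intervention: V_3 = max(V_1, V_2) - 4  [with V_1=-2, V_2=1]  = -3; V_4 = 3·V_1 + 3·V_3 - 1  [with V_1=-2, V_3=-3]  = -16; V_5 = -2·V_4 - 2·V_3 - 2·V_1  [with V_4=-16, V_3=-3, V_1=-2]  = 42.
Change = 58 − 42 = 16.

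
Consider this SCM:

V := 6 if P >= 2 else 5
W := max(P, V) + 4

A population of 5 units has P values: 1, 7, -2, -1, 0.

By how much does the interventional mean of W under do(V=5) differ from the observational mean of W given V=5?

Every unit gets V=5 under the intervention. W values become 9, 11, 9, 9, 9; E[W|do(V=5)] = 9.4.
E[W|V=5] averages over only the 4 units with V=5 (P = 1, -2, -1, 0): W = 9, 9, 9, 9, mean 9.
Difference = 9.4 − 9 = 0.4.

0.4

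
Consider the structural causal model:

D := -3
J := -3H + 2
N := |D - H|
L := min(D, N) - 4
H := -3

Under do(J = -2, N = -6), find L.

Setting J = -2, N = -6 by intervention discards those variables' equations.
L = min(D, N) - 4  [with D=-3, N=-6]  = -10

-10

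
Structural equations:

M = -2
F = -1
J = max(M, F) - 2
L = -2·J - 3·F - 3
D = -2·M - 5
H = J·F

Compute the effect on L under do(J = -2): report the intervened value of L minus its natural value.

-2

The intervention breaks the incoming arrows to J: J = max(M, F) - 2 no longer applies, and J = -2.
L = -2·J - 3·F - 3  [with J=-2, F=-1]  = 4
Without intervention: J = max(M, F) - 2  [with M=-2, F=-1]  = -3; L = -2·J - 3·F - 3  [with J=-3, F=-1]  = 6.
Change = 4 − 6 = -2.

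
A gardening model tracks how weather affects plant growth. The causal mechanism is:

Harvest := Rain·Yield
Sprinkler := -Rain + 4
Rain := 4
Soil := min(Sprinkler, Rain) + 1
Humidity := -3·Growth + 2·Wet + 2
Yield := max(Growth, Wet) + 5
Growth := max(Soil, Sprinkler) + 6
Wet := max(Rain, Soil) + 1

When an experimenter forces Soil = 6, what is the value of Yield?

The intervention breaks the incoming arrows to Soil: Soil := min(Sprinkler, Rain) + 1 no longer applies, and Soil = 6.
Sprinkler = -Rain + 4  [with Rain=4]  = 0
Wet = max(Rain, Soil) + 1  [with Rain=4, Soil=6]  = 7
Growth = max(Soil, Sprinkler) + 6  [with Soil=6, Sprinkler=0]  = 12
Yield = max(Growth, Wet) + 5  [with Growth=12, Wet=7]  = 17

17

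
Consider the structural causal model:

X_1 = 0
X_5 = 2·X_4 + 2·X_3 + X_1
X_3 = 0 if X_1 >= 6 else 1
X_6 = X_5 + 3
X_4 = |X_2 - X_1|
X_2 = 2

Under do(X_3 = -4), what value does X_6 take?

The intervention breaks the incoming arrows to X_3: X_3 = 0 if X_1 >= 6 else 1 no longer applies, and X_3 = -4.
X_4 = |X_2 - X_1|  [with X_2=2, X_1=0]  = 2
X_5 = 2·X_4 + 2·X_3 + X_1  [with X_4=2, X_3=-4, X_1=0]  = -4
X_6 = X_5 + 3  [with X_5=-4]  = -1

-1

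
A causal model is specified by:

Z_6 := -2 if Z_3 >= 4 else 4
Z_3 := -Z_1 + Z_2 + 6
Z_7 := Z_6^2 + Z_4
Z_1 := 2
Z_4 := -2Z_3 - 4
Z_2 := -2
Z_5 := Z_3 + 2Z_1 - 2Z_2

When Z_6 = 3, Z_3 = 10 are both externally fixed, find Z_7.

Under do(Z_6 = 3, Z_3 = 10), each intervened variable's structural equation is replaced by its fixed value.
Z_4 = -2Z_3 - 4  [with Z_3=10]  = -24
Z_7 = Z_6^2 + Z_4  [with Z_6=3, Z_4=-24]  = -15

-15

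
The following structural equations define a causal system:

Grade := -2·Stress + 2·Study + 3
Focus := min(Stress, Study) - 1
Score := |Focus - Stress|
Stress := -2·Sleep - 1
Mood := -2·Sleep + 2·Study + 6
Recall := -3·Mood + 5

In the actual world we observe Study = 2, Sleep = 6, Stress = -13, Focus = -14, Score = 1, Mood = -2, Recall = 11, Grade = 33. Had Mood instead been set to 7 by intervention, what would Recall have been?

Intervening sets Mood = 7 and removes its equation (Mood := -2·Sleep + 2·Study + 6).
Recall = -3·Mood + 5  [with Mood=7]  = -16

-16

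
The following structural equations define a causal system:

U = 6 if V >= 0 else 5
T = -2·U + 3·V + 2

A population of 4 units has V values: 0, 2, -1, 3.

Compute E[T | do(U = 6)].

-7

do(U=6) breaks U's dependence on V. With U=6 fixed, T across the units is -10, -4, -13, -1, mean -7.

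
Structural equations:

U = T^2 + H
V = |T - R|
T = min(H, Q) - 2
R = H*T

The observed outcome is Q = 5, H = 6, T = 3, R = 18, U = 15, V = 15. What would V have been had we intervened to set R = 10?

7

Under do(R=10), the mechanism R = H*T is discarded; R is fixed at 10.
T = min(H, Q) - 2  [with H=6, Q=5]  = 3
V = |T - R|  [with T=3, R=10]  = 7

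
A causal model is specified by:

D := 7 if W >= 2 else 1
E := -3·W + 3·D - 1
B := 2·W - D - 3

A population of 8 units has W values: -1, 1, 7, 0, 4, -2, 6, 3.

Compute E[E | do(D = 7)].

13.25

The intervention sets D=7 in all 8 units regardless of W. Recomputing E per unit gives 23, 17, -1, 20, 8, 26, 2, 11; average 13.25.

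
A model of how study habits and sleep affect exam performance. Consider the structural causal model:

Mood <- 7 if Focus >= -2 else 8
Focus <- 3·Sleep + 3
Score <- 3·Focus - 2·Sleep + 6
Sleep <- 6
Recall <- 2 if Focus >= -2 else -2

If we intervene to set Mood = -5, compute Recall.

Intervening sets Mood = -5 and removes its equation (Mood <- 7 if Focus >= -2 else 8).
No directed path runs from Mood to Recall, so Recall keeps its natural value.
Focus = 3·Sleep + 3  [with Sleep=6]  = 21
Recall = 2 if Focus >= -2 else -2  [with Focus=21]  = 2

2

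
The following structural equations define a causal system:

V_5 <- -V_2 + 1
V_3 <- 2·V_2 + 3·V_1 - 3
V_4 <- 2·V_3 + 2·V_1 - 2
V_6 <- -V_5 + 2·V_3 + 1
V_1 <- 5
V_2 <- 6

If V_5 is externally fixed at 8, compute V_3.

24

do(V_5=8) replaces the equation V_5 <- -V_2 + 1 with the constant V_5 = 8.
V_3 is not downstream of the intervention, so its value is determined by the original equations.
V_3 = 2·V_2 + 3·V_1 - 3  [with V_2=6, V_1=5]  = 24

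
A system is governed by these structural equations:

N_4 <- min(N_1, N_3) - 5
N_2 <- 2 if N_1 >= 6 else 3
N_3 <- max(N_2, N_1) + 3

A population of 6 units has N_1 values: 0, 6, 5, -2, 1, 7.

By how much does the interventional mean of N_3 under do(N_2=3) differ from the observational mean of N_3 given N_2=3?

1

Under do(N_2=3), N_2's equation is replaced by N_2=3 for every unit. Per-unit N_3: 6, 9, 8, 6, 6, 10. Mean = 7.5.
E[N_3|N_2=3] averages over only the 4 units with N_2=3 (N_1 = 0, 5, -2, 1): N_3 = 6, 8, 6, 6, mean 6.5.
Difference = 7.5 − 6.5 = 1.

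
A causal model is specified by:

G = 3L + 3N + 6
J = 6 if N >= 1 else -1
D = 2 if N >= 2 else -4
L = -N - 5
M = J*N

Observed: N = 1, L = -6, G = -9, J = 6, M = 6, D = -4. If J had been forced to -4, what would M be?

-4

Intervening sets J = -4 and removes its equation (J = 6 if N >= 1 else -1).
M = J*N  [with J=-4, N=1]  = -4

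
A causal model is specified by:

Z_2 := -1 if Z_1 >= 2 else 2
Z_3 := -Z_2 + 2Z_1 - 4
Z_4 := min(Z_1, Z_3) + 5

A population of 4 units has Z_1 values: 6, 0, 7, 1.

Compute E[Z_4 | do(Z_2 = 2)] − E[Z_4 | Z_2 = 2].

5.75

Every unit gets Z_2=2 under the intervention. Z_4 values become 11, -1, 12, 1; E[Z_4|do(Z_2=2)] = 5.75.
Conditioning on Z_2=2 selects the 2 unit(s) with Z_1 ∈ {0, 1}. Their Z_4 values: -1, 1. Mean = 0.
Difference = 5.75 − 0 = 5.75.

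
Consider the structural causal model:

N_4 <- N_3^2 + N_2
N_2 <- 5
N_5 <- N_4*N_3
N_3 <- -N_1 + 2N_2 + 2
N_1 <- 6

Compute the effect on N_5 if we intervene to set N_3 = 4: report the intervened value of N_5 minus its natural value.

-162

do(N_3=4) replaces the equation N_3 <- -N_1 + 2N_2 + 2 with the constant N_3 = 4.
N_4 = N_3^2 + N_2  [with N_3=4, N_2=5]  = 21
N_5 = N_4*N_3  [with N_4=21, N_3=4]  = 84
Without intervention: N_3 = -N_1 + 2N_2 + 2  [with N_1=6, N_2=5]  = 6; N_4 = N_3^2 + N_2  [with N_3=6, N_2=5]  = 41; N_5 = N_4*N_3  [with N_4=41, N_3=6]  = 246.
Change = 84 − 246 = -162.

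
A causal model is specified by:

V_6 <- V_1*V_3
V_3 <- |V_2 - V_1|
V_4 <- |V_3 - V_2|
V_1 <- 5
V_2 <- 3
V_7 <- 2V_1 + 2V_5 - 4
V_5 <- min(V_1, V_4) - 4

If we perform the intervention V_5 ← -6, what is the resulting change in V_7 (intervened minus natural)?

-6

Under do(V_5=-6), the mechanism V_5 <- min(V_1, V_4) - 4 is discarded; V_5 is fixed at -6.
V_7 = 2V_1 + 2V_5 - 4  [with V_1=5, V_5=-6]  = -6
Without intervention: V_3 = |V_2 - V_1|  [with V_2=3, V_1=5]  = 2; V_4 = |V_3 - V_2|  [with V_3=2, V_2=3]  = 1; V_5 = min(V_1, V_4) - 4  [with V_1=5, V_4=1]  = -3; V_7 = 2V_1 + 2V_5 - 4  [with V_1=5, V_5=-3]  = 0.
Change = -6 − 0 = -6.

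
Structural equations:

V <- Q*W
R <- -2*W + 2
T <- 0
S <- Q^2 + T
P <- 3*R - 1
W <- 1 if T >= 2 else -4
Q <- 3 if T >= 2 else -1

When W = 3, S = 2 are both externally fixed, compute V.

The joint intervention fixes W = 3, S = 2, removing each variable's own equation.
Q = 3 if T >= 2 else -1  [with T=0]  = -1
V = Q*W  [with Q=-1, W=3]  = -3

-3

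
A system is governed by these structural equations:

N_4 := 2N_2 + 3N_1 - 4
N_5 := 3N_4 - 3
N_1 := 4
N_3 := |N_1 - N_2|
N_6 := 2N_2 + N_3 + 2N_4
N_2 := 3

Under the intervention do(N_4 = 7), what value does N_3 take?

Under do(N_4=7), the mechanism N_4 := 2N_2 + 3N_1 - 4 is discarded; N_4 is fixed at 7.
Since N_3 is not a descendant of the intervened variable, it is unaffected.
N_3 = |N_1 - N_2|  [with N_1=4, N_2=3]  = 1

1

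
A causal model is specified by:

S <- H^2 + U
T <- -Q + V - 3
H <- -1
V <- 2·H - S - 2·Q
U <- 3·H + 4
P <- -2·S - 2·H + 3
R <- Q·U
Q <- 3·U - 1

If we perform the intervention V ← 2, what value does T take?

-3

do(V=2) replaces the equation V <- 2·H - S - 2·Q with the constant V = 2.
U = 3·H + 4  [with H=-1]  = 1
Q = 3·U - 1  [with U=1]  = 2
T = -Q + V - 3  [with Q=2, V=2]  = -3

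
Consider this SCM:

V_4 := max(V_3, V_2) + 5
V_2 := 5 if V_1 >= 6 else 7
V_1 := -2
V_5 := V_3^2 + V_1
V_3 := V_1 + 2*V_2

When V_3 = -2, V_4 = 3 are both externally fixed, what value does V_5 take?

Setting V_3 = -2, V_4 = 3 by intervention discards those variables' equations.
V_5 = V_3^2 + V_1  [with V_3=-2, V_1=-2]  = 2

2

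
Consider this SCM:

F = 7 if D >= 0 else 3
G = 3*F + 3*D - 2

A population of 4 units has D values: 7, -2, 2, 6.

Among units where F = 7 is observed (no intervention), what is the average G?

34

Observing F=7 restricts to units where F's equation naturally yields 7: D ∈ {7, 2, 6}. In that subpopulation G = 40, 25, 37, mean 34.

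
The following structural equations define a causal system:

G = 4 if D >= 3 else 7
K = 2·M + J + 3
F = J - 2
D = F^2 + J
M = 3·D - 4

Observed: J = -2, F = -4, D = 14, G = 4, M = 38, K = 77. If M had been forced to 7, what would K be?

The intervention breaks the incoming arrows to M: M = 3·D - 4 no longer applies, and M = 7.
K = 2·M + J + 3  [with M=7, J=-2]  = 15

15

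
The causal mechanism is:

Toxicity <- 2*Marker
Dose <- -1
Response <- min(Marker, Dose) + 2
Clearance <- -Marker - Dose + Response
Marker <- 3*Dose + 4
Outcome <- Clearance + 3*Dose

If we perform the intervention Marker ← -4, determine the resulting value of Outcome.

0

Under do(Marker=-4), the mechanism Marker <- 3*Dose + 4 is discarded; Marker is fixed at -4.
Response = min(Marker, Dose) + 2  [with Marker=-4, Dose=-1]  = -2
Clearance = -Marker - Dose + Response  [with Marker=-4, Dose=-1, Response=-2]  = 3
Outcome = Clearance + 3*Dose  [with Clearance=3, Dose=-1]  = 0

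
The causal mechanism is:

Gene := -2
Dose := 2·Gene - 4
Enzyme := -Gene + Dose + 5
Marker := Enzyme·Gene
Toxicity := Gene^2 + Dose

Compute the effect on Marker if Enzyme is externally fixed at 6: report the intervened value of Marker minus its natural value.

The intervention breaks the incoming arrows to Enzyme: Enzyme := -Gene + Dose + 5 no longer applies, and Enzyme = 6.
Marker = Enzyme·Gene  [with Enzyme=6, Gene=-2]  = -12
Without intervention: Dose = 2·Gene - 4  [with Gene=-2]  = -8; Enzyme = -Gene + Dose + 5  [with Gene=-2, Dose=-8]  = -1; Marker = Enzyme·Gene  [with Enzyme=-1, Gene=-2]  = 2.
Change = -12 − 2 = -14.

-14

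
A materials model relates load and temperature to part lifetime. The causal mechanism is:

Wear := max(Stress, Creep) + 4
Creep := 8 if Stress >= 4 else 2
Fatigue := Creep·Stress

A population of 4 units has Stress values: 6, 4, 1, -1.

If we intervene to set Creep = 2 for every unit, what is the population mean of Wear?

Under do(Creep=2), Creep's equation is replaced by Creep=2 for every unit. Per-unit Wear: 10, 8, 6, 6. Mean = 7.5.

7.5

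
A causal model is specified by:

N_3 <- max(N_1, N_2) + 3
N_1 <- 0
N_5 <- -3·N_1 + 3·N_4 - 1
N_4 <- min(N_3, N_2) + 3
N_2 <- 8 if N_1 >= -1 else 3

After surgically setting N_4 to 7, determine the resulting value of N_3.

11

Under do(N_4=7), the mechanism N_4 <- min(N_3, N_2) + 3 is discarded; N_4 is fixed at 7.
Since N_3 is not a descendant of the intervened variable, it is unaffected.
N_2 = 8 if N_1 >= -1 else 3  [with N_1=0]  = 8
N_3 = max(N_1, N_2) + 3  [with N_1=0, N_2=8]  = 11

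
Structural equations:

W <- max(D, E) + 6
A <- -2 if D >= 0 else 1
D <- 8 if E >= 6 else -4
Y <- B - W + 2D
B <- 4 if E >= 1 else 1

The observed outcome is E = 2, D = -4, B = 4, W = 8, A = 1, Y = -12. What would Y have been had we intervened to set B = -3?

-19

The intervention breaks the incoming arrows to B: B <- 4 if E >= 1 else 1 no longer applies, and B = -3.
D = 8 if E >= 6 else -4  [with E=2]  = -4
W = max(D, E) + 6  [with D=-4, E=2]  = 8
Y = B - W + 2D  [with B=-3, W=8, D=-4]  = -19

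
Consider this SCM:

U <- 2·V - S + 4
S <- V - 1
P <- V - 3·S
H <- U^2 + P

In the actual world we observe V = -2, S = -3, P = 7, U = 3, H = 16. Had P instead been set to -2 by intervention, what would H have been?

do(P=-2) replaces the equation P <- V - 3·S with the constant P = -2.
S = V - 1  [with V=-2]  = -3
U = 2·V - S + 4  [with V=-2, S=-3]  = 3
H = U^2 + P  [with U=3, P=-2]  = 7

7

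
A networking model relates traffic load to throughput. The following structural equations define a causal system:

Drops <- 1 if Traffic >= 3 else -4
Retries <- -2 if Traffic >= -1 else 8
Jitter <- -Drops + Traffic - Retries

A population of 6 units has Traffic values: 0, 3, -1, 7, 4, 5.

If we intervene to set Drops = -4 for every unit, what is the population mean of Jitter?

9

do(Drops=-4) breaks Drops's dependence on Traffic. With Drops=-4 fixed, Jitter across the units is 6, 9, 5, 13, 10, 11, mean 9.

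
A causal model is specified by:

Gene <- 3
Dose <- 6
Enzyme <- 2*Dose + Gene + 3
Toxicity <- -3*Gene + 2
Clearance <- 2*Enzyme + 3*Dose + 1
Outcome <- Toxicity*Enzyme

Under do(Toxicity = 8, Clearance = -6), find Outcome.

144

The joint intervention fixes Toxicity = 8, Clearance = -6, removing each variable's own equation.
Enzyme = 2*Dose + Gene + 3  [with Dose=6, Gene=3]  = 18
Outcome = Toxicity*Enzyme  [with Toxicity=8, Enzyme=18]  = 144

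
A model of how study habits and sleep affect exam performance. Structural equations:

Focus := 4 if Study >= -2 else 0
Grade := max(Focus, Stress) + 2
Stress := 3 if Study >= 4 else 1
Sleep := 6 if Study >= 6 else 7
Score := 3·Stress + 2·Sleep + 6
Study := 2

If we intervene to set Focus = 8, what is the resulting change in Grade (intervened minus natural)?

4

Under do(Focus=8), the mechanism Focus := 4 if Study >= -2 else 0 is discarded; Focus is fixed at 8.
Stress = 3 if Study >= 4 else 1  [with Study=2]  = 1
Grade = max(Focus, Stress) + 2  [with Focus=8, Stress=1]  = 10
Without intervention: Stress = 3 if Study >= 4 else 1  [with Study=2]  = 1; Focus = 4 if Study >= -2 else 0  [with Study=2]  = 4; Grade = max(Focus, Stress) + 2  [with Focus=4, Stress=1]  = 6.
Change = 10 − 6 = 4.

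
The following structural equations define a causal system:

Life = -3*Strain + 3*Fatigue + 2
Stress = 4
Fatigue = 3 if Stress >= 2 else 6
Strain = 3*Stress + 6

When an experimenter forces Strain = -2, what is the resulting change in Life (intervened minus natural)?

Under do(Strain=-2), the mechanism Strain = 3*Stress + 6 is discarded; Strain is fixed at -2.
Fatigue = 3 if Stress >= 2 else 6  [with Stress=4]  = 3
Life = -3*Strain + 3*Fatigue + 2  [with Strain=-2, Fatigue=3]  = 17
Without intervention: Strain = 3*Stress + 6  [with Stress=4]  = 18; Fatigue = 3 if Stress >= 2 else 6  [with Stress=4]  = 3; Life = -3*Strain + 3*Fatigue + 2  [with Strain=18, Fatigue=3]  = -43.
Change = 17 − (-43) = 60.

60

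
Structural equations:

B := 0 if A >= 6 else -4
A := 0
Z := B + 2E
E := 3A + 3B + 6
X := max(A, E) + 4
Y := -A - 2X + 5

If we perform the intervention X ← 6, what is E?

-6

Under do(X=6), the mechanism X := max(A, E) + 4 is discarded; X is fixed at 6.
Since E is not a descendant of the intervened variable, it is unaffected.
B = 0 if A >= 6 else -4  [with A=0]  = -4
E = 3A + 3B + 6  [with A=0, B=-4]  = -6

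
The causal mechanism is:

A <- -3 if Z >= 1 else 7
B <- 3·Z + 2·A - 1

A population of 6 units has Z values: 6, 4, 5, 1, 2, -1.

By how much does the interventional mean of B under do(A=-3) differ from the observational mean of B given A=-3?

-2.3

Under do(A=-3), A's equation is replaced by A=-3 for every unit. Per-unit B: 11, 5, 8, -4, -1, -10. Mean = 1.5.
E[B|A=-3] averages over only the 5 units with A=-3 (Z = 6, 4, 5, 1, 2): B = 11, 5, 8, -4, -1, mean 3.8.
Difference = 1.5 − 3.8 = -2.3.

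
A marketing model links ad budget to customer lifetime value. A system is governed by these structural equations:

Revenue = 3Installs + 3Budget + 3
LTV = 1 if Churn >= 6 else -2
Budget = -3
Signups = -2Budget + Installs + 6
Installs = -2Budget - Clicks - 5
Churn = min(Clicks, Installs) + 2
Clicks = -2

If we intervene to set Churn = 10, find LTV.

Under do(Churn=10), the mechanism Churn = min(Clicks, Installs) + 2 is discarded; Churn is fixed at 10.
LTV = 1 if Churn >= 6 else -2  [with Churn=10]  = 1

1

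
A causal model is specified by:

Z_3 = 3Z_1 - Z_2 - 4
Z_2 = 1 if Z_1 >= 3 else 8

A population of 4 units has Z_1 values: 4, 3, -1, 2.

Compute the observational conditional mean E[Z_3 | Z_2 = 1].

5.5

Observing Z_2=1 restricts to units where Z_2's equation naturally yields 1: Z_1 ∈ {4, 3}. In that subpopulation Z_3 = 7, 4, mean 5.5.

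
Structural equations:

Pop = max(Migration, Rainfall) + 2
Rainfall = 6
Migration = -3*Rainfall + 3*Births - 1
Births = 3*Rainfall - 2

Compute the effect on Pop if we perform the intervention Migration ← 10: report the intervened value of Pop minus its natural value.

The intervention breaks the incoming arrows to Migration: Migration = -3*Rainfall + 3*Births - 1 no longer applies, and Migration = 10.
Pop = max(Migration, Rainfall) + 2  [with Migration=10, Rainfall=6]  = 12
Without intervention: Births = 3*Rainfall - 2  [with Rainfall=6]  = 16; Migration = -3*Rainfall + 3*Births - 1  [with Rainfall=6, Births=16]  = 29; Pop = max(Migration, Rainfall) + 2  [with Migration=29, Rainfall=6]  = 31.
Change = 12 − 31 = -19.

-19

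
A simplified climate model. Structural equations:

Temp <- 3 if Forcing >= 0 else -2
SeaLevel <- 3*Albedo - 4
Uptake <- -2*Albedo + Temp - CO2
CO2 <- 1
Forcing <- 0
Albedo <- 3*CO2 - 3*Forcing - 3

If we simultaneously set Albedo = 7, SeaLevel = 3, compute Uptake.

-12

The joint intervention fixes Albedo = 7, SeaLevel = 3, removing each variable's own equation.
Temp = 3 if Forcing >= 0 else -2  [with Forcing=0]  = 3
Uptake = -2*Albedo + Temp - CO2  [with Albedo=7, Temp=3, CO2=1]  = -12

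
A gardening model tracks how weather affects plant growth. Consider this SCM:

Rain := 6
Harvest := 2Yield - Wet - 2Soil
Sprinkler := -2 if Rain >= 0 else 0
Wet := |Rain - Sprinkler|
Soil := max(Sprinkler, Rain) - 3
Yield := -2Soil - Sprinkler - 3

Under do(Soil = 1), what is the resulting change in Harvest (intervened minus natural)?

12

The intervention breaks the incoming arrows to Soil: Soil := max(Sprinkler, Rain) - 3 no longer applies, and Soil = 1.
Sprinkler = -2 if Rain >= 0 else 0  [with Rain=6]  = -2
Wet = |Rain - Sprinkler|  [with Rain=6, Sprinkler=-2]  = 8
Yield = -2Soil - Sprinkler - 3  [with Soil=1, Sprinkler=-2]  = -3
Harvest = 2Yield - Wet - 2Soil  [with Yield=-3, Wet=8, Soil=1]  = -16
Without intervention: Sprinkler = -2 if Rain >= 0 else 0  [with Rain=6]  = -2; Soil = max(Sprinkler, Rain) - 3  [with Sprinkler=-2, Rain=6]  = 3; Wet = |Rain - Sprinkler|  [with Rain=6, Sprinkler=-2]  = 8; Yield = -2Soil - Sprinkler - 3  [with Soil=3, Sprinkler=-2]  = -7; Harvest = 2Yield - Wet - 2Soil  [with Yield=-7, Wet=8, Soil=3]  = -28.
Change = -16 − (-28) = 12.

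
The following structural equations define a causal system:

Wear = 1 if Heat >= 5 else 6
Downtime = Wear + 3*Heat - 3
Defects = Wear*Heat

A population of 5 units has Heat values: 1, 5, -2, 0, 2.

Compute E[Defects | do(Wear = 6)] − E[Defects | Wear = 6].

Every unit gets Wear=6 under the intervention. Defects values become 6, 30, -12, 0, 12; E[Defects|do(Wear=6)] = 7.2.
E[Defects|Wear=6] averages over only the 4 units with Wear=6 (Heat = 1, -2, 0, 2): Defects = 6, -12, 0, 12, mean 1.5.
Difference = 7.2 − 1.5 = 5.7.

5.7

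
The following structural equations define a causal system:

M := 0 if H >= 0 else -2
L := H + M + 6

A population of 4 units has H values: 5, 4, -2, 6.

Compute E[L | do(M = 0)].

do(M=0) breaks M's dependence on H. With M=0 fixed, L across the units is 11, 10, 4, 12, mean 9.25.

9.25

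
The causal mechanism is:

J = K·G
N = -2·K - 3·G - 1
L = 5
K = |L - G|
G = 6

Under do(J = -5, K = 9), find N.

-37

Under do(J = -5, K = 9), each intervened variable's structural equation is replaced by its fixed value.
N = -2·K - 3·G - 1  [with K=9, G=6]  = -37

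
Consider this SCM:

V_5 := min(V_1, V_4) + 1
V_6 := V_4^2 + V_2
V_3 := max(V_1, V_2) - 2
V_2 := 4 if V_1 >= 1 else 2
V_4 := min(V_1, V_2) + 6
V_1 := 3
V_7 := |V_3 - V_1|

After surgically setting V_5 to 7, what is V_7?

1

Under do(V_5=7), the mechanism V_5 := min(V_1, V_4) + 1 is discarded; V_5 is fixed at 7.
Since V_7 is not a descendant of the intervened variable, it is unaffected.
V_2 = 4 if V_1 >= 1 else 2  [with V_1=3]  = 4
V_3 = max(V_1, V_2) - 2  [with V_1=3, V_2=4]  = 2
V_7 = |V_3 - V_1|  [with V_3=2, V_1=3]  = 1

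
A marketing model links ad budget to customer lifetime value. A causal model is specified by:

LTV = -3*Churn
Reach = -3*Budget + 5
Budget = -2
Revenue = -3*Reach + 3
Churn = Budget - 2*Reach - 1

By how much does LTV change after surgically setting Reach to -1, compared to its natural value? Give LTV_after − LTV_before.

-72

do(Reach=-1) replaces the equation Reach = -3*Budget + 5 with the constant Reach = -1.
Churn = Budget - 2*Reach - 1  [with Budget=-2, Reach=-1]  = -1
LTV = -3*Churn  [with Churn=-1]  = 3
Without intervention: Reach = -3*Budget + 5  [with Budget=-2]  = 11; Churn = Budget - 2*Reach - 1  [with Budget=-2, Reach=11]  = -25; LTV = -3*Churn  [with Churn=-25]  = 75.
Change = 3 − 75 = -72.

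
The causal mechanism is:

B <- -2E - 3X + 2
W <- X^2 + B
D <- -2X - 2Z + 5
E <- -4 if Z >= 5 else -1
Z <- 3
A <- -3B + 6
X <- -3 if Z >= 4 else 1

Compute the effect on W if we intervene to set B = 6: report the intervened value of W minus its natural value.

The intervention breaks the incoming arrows to B: B <- -2E - 3X + 2 no longer applies, and B = 6.
X = -3 if Z >= 4 else 1  [with Z=3]  = 1
W = X^2 + B  [with X=1, B=6]  = 7
Without intervention: X = -3 if Z >= 4 else 1  [with Z=3]  = 1; E = -4 if Z >= 5 else -1  [with Z=3]  = -1; B = -2E - 3X + 2  [with E=-1, X=1]  = 1; W = X^2 + B  [with X=1, B=1]  = 2.
Change = 7 − 2 = 5.

5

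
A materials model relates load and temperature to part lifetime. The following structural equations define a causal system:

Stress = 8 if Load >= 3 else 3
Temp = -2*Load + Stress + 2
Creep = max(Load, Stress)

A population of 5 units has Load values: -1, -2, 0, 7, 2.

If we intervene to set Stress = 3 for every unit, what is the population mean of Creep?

3.8

Under do(Stress=3), Stress's equation is replaced by Stress=3 for every unit. Per-unit Creep: 3, 3, 3, 7, 3. Mean = 3.8.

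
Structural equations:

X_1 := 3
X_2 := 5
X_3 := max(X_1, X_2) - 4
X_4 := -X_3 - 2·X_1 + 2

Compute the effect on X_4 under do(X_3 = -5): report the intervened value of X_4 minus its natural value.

6

The intervention breaks the incoming arrows to X_3: X_3 := max(X_1, X_2) - 4 no longer applies, and X_3 = -5.
X_4 = -X_3 - 2·X_1 + 2  [with X_3=-5, X_1=3]  = 1
Without intervention: X_3 = max(X_1, X_2) - 4  [with X_1=3, X_2=5]  = 1; X_4 = -X_3 - 2·X_1 + 2  [with X_3=1, X_1=3]  = -5.
Change = 1 − (-5) = 6.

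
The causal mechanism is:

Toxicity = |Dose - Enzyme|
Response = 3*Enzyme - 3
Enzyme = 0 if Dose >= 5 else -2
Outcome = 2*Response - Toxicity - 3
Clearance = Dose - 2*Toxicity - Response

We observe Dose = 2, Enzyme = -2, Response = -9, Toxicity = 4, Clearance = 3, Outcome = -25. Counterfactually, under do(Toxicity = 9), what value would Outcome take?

Under do(Toxicity=9), the mechanism Toxicity = |Dose - Enzyme| is discarded; Toxicity is fixed at 9.
Enzyme = 0 if Dose >= 5 else -2  [with Dose=2]  = -2
Response = 3*Enzyme - 3  [with Enzyme=-2]  = -9
Outcome = 2*Response - Toxicity - 3  [with Response=-9, Toxicity=9]  = -30

-30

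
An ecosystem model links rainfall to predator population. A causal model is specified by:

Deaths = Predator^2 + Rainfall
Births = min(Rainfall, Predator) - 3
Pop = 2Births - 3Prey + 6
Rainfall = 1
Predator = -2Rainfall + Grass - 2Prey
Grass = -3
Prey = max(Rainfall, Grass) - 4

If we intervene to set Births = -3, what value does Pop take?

9

Under do(Births=-3), the mechanism Births = min(Rainfall, Predator) - 3 is discarded; Births is fixed at -3.
Prey = max(Rainfall, Grass) - 4  [with Rainfall=1, Grass=-3]  = -3
Pop = 2Births - 3Prey + 6  [with Births=-3, Prey=-3]  = 9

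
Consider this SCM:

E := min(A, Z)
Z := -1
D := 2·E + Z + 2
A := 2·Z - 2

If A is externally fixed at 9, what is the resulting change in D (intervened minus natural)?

Under do(A=9), the mechanism A := 2·Z - 2 is discarded; A is fixed at 9.
E = min(A, Z)  [with A=9, Z=-1]  = -1
D = 2·E + Z + 2  [with E=-1, Z=-1]  = -1
Without intervention: A = 2·Z - 2  [with Z=-1]  = -4; E = min(A, Z)  [with A=-4, Z=-1]  = -4; D = 2·E + Z + 2  [with E=-4, Z=-1]  = -7.
Change = -1 − (-7) = 6.

6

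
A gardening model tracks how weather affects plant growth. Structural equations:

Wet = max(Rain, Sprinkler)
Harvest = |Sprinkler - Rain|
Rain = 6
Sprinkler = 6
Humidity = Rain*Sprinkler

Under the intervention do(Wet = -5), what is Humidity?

The intervention breaks the incoming arrows to Wet: Wet = max(Rain, Sprinkler) no longer applies, and Wet = -5.
Humidity is not downstream of the intervention, so its value is determined by the original equations.
Humidity = Rain*Sprinkler  [with Rain=6, Sprinkler=6]  = 36

36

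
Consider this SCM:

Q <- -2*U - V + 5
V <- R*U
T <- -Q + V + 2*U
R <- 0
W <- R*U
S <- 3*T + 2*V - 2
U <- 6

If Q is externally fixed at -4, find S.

The intervention breaks the incoming arrows to Q: Q <- -2*U - V + 5 no longer applies, and Q = -4.
V = R*U  [with R=0, U=6]  = 0
T = -Q + V + 2*U  [with Q=-4, V=0, U=6]  = 16
S = 3*T + 2*V - 2  [with T=16, V=0]  = 46

46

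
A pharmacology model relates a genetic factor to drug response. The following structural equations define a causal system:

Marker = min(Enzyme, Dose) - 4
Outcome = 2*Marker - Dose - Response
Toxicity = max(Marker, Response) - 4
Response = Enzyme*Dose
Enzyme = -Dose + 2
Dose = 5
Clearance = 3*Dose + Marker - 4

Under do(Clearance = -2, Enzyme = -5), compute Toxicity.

-13

The joint intervention fixes Clearance = -2, Enzyme = -5, removing each variable's own equation.
Marker = min(Enzyme, Dose) - 4  [with Enzyme=-5, Dose=5]  = -9
Response = Enzyme*Dose  [with Enzyme=-5, Dose=5]  = -25
Toxicity = max(Marker, Response) - 4  [with Marker=-9, Response=-25]  = -13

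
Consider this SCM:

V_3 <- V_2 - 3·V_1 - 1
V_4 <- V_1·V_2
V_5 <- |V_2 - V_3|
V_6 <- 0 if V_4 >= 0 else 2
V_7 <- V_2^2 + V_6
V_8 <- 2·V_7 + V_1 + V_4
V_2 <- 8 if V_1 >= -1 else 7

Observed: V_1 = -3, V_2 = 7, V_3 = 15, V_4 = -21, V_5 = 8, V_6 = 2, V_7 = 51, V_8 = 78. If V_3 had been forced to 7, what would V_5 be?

do(V_3=7) replaces the equation V_3 <- V_2 - 3·V_1 - 1 with the constant V_3 = 7.
V_2 = 8 if V_1 >= -1 else 7  [with V_1=-3]  = 7
V_5 = |V_2 - V_3|  [with V_2=7, V_3=7]  = 0

0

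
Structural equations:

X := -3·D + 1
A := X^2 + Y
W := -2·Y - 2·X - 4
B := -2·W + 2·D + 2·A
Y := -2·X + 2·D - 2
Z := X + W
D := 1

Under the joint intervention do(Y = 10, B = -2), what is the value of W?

-20

The joint intervention fixes Y = 10, B = -2, removing each variable's own equation.
X = -3·D + 1  [with D=1]  = -2
W = -2·Y - 2·X - 4  [with Y=10, X=-2]  = -20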